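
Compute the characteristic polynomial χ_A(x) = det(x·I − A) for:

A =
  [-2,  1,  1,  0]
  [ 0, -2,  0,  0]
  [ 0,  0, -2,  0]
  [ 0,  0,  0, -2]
x^4 + 8*x^3 + 24*x^2 + 32*x + 16

Expanding det(x·I − A) (e.g. by cofactor expansion or by noting that A is similar to its Jordan form J, which has the same characteristic polynomial as A) gives
  χ_A(x) = x^4 + 8*x^3 + 24*x^2 + 32*x + 16
which factors as (x + 2)^4. The eigenvalues (with algebraic multiplicities) are λ = -2 with multiplicity 4.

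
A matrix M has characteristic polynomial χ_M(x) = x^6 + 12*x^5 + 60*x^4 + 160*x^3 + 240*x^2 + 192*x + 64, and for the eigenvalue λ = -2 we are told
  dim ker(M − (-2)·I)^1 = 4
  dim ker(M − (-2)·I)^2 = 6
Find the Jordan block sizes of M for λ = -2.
Block sizes for λ = -2: [2, 2, 1, 1]

From the dimensions of kernels of powers, the number of Jordan blocks of size at least j is d_j − d_{j−1} where d_j = dim ker(N^j) (with d_0 = 0). Computing the differences gives [4, 2].
The number of blocks of size exactly k is (#blocks of size ≥ k) − (#blocks of size ≥ k + 1), so the partition is: 2 block(s) of size 1, 2 block(s) of size 2.
In nonincreasing order the block sizes are [2, 2, 1, 1].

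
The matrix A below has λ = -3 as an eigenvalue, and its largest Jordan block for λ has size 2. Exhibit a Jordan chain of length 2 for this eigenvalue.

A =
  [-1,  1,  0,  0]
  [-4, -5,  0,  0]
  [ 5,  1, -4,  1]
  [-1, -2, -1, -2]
A Jordan chain for λ = -3 of length 2:
v_1 = (2, -4, 5, -1)ᵀ
v_2 = (1, 0, 0, 0)ᵀ

Let N = A − (-3)·I. We want v_2 with N^2 v_2 = 0 but N^1 v_2 ≠ 0; then v_{j-1} := N · v_j for j = 2, …, 2.

Pick v_2 = (1, 0, 0, 0)ᵀ.
Then v_1 = N · v_2 = (2, -4, 5, -1)ᵀ.

Sanity check: (A − (-3)·I) v_1 = (0, 0, 0, 0)ᵀ = 0. ✓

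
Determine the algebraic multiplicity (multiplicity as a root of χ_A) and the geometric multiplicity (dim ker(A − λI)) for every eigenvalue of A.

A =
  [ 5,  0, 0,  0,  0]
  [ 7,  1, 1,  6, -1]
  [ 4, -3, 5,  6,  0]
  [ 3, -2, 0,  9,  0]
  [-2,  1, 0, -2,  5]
λ = 5: alg = 5, geom = 2

Step 1 — factor the characteristic polynomial to read off the algebraic multiplicities:
  χ_A(x) = (x - 5)^5

Step 2 — compute geometric multiplicities via the rank-nullity identity g(λ) = n − rank(A − λI):
  rank(A − (5)·I) = 3, so dim ker(A − (5)·I) = n − 3 = 2

Summary:
  λ = 5: algebraic multiplicity = 5, geometric multiplicity = 2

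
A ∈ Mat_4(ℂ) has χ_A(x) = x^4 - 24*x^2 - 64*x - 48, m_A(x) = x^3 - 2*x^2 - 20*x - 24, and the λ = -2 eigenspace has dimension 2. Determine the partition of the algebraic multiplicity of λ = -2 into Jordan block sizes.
Block sizes for λ = -2: [2, 1]

Step 1 — from the characteristic polynomial, algebraic multiplicity of λ = -2 is 3. From dim ker(A − (-2)·I) = 2, there are exactly 2 Jordan blocks for λ = -2.
Step 2 — from the minimal polynomial, the factor (x + 2)^2 tells us the largest block for λ = -2 has size 2.
Step 3 — with total size 3, 2 blocks, and largest block 2, the block sizes (in nonincreasing order) are [2, 1].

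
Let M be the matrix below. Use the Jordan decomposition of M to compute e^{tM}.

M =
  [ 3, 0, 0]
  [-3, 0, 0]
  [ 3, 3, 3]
e^{tM} =
  [exp(3*t), 0, 0]
  [1 - exp(3*t), 1, 0]
  [exp(3*t) - 1, exp(3*t) - 1, exp(3*t)]

Strategy: write M = P · J · P⁻¹ where J is a Jordan canonical form, so e^{tM} = P · e^{tJ} · P⁻¹, and e^{tJ} can be computed block-by-block.

M has Jordan form
J =
  [0, 0, 0]
  [0, 3, 0]
  [0, 0, 3]
(up to reordering of blocks).

Per-block formulas:
  For a 1×1 block at λ = 3: exp(t · [3]) = [e^(3t)].
  For a 1×1 block at λ = 0: exp(t · [0]) = [e^(0t)].

After assembling e^{tJ} and conjugating by P, we get:

e^{tM} =
  [exp(3*t), 0, 0]
  [1 - exp(3*t), 1, 0]
  [exp(3*t) - 1, exp(3*t) - 1, exp(3*t)]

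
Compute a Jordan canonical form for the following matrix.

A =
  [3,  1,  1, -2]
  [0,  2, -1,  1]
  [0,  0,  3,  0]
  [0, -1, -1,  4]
J_3(3) ⊕ J_1(3)

The characteristic polynomial is
  det(x·I − A) = x^4 - 12*x^3 + 54*x^2 - 108*x + 81 = (x - 3)^4

Eigenvalues and multiplicities (the geometric multiplicity of λ is n − rank(A − λI), which equals the number of Jordan blocks for λ):
  λ = 3: algebraic multiplicity = 4, geometric multiplicity = 2

Determining the block sizes for each eigenvalue:
  λ = 3: with am = 4 and gm = 2, the partition is not yet determined (e.g. several partitions of 4 into 2 parts exist). Let N = A − (3)·I. Computing rank(N^1) = 2, rank(N^2) = 1, rank(N^3) = 0; the number of blocks of size ≥ j is rank(N^{j−1}) − rank(N^j), giving [2, 1, 1]. So we have 1 block(s) of size 3, 1 block(s) of size 1 → block sizes [3, 1]

Assembling the blocks gives a Jordan form
J =
  [3, 1, 0, 0]
  [0, 3, 1, 0]
  [0, 0, 3, 0]
  [0, 0, 0, 3]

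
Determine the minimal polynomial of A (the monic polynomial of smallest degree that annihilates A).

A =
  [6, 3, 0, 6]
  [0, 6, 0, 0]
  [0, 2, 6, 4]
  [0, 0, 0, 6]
x^2 - 12*x + 36

The characteristic polynomial is χ_A(x) = (x - 6)^4, so the eigenvalues are known. The minimal polynomial is
  m_A(x) = Π_λ (x − λ)^{k_λ}
where k_λ is the size of the *largest* Jordan block for λ (equivalently, the smallest k with (A − λI)^k v = 0 for every generalised eigenvector v of λ).

  λ = 6: largest Jordan block has size 2, contributing (x − 6)^2

So m_A(x) = (x - 6)^2 = x^2 - 12*x + 36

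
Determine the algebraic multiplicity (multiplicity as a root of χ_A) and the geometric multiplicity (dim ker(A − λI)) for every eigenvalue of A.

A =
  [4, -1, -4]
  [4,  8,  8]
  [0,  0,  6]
λ = 6: alg = 3, geom = 2

Step 1 — factor the characteristic polynomial to read off the algebraic multiplicities:
  χ_A(x) = (x - 6)^3

Step 2 — compute geometric multiplicities via the rank-nullity identity g(λ) = n − rank(A − λI):
  rank(A − (6)·I) = 1, so dim ker(A − (6)·I) = n − 1 = 2

Summary:
  λ = 6: algebraic multiplicity = 3, geometric multiplicity = 2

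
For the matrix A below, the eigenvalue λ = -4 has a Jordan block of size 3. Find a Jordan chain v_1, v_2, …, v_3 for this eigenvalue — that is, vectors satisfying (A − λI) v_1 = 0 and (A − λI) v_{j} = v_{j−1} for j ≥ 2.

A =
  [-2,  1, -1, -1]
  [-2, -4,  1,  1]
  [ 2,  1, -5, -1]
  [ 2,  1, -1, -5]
A Jordan chain for λ = -4 of length 3:
v_1 = (-2, 0, -2, -2)ᵀ
v_2 = (2, -2, 2, 2)ᵀ
v_3 = (1, 0, 0, 0)ᵀ

Let N = A − (-4)·I. We want v_3 with N^3 v_3 = 0 but N^2 v_3 ≠ 0; then v_{j-1} := N · v_j for j = 3, …, 2.

Pick v_3 = (1, 0, 0, 0)ᵀ.
Then v_2 = N · v_3 = (2, -2, 2, 2)ᵀ.
Then v_1 = N · v_2 = (-2, 0, -2, -2)ᵀ.

Sanity check: (A − (-4)·I) v_1 = (0, 0, 0, 0)ᵀ = 0. ✓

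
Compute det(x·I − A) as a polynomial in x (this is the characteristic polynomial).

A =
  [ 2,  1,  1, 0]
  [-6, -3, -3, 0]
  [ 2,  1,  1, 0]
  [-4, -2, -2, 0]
x^4

Expanding det(x·I − A) (e.g. by cofactor expansion or by noting that A is similar to its Jordan form J, which has the same characteristic polynomial as A) gives
  χ_A(x) = x^4
which factors as x^4. The eigenvalues (with algebraic multiplicities) are λ = 0 with multiplicity 4.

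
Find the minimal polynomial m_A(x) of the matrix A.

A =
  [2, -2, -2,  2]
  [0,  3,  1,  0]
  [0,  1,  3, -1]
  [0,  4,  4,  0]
x^3 - 6*x^2 + 12*x - 8

The characteristic polynomial is χ_A(x) = (x - 2)^4, so the eigenvalues are known. The minimal polynomial is
  m_A(x) = Π_λ (x − λ)^{k_λ}
where k_λ is the size of the *largest* Jordan block for λ (equivalently, the smallest k with (A − λI)^k v = 0 for every generalised eigenvector v of λ).

  λ = 2: largest Jordan block has size 3, contributing (x − 2)^3

So m_A(x) = (x - 2)^3 = x^3 - 6*x^2 + 12*x - 8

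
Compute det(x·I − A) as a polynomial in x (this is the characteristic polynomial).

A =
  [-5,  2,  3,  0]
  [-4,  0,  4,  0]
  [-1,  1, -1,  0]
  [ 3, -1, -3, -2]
x^4 + 8*x^3 + 24*x^2 + 32*x + 16

Expanding det(x·I − A) (e.g. by cofactor expansion or by noting that A is similar to its Jordan form J, which has the same characteristic polynomial as A) gives
  χ_A(x) = x^4 + 8*x^3 + 24*x^2 + 32*x + 16
which factors as (x + 2)^4. The eigenvalues (with algebraic multiplicities) are λ = -2 with multiplicity 4.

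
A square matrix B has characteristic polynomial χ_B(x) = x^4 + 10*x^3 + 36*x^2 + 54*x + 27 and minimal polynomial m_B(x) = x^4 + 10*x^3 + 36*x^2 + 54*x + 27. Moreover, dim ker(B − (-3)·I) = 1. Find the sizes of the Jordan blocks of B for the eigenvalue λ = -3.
Block sizes for λ = -3: [3]

Step 1 — from the characteristic polynomial, algebraic multiplicity of λ = -3 is 3. From dim ker(B − (-3)·I) = 1, there are exactly 1 Jordan blocks for λ = -3.
Step 2 — from the minimal polynomial, the factor (x + 3)^3 tells us the largest block for λ = -3 has size 3.
Step 3 — with total size 3, 1 blocks, and largest block 3, the block sizes (in nonincreasing order) are [3].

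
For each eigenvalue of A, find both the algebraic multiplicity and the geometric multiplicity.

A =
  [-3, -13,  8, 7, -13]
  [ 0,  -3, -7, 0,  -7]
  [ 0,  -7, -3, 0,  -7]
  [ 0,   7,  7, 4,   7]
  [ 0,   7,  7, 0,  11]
λ = -3: alg = 2, geom = 1; λ = 4: alg = 3, geom = 3

Step 1 — factor the characteristic polynomial to read off the algebraic multiplicities:
  χ_A(x) = (x - 4)^3*(x + 3)^2

Step 2 — compute geometric multiplicities via the rank-nullity identity g(λ) = n − rank(A − λI):
  rank(A − (-3)·I) = 4, so dim ker(A − (-3)·I) = n − 4 = 1
  rank(A − (4)·I) = 2, so dim ker(A − (4)·I) = n − 2 = 3

Summary:
  λ = -3: algebraic multiplicity = 2, geometric multiplicity = 1
  λ = 4: algebraic multiplicity = 3, geometric multiplicity = 3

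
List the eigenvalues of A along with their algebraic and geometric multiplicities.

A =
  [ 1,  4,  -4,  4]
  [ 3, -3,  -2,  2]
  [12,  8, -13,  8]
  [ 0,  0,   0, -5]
λ = -5: alg = 4, geom = 3

Step 1 — factor the characteristic polynomial to read off the algebraic multiplicities:
  χ_A(x) = (x + 5)^4

Step 2 — compute geometric multiplicities via the rank-nullity identity g(λ) = n − rank(A − λI):
  rank(A − (-5)·I) = 1, so dim ker(A − (-5)·I) = n − 1 = 3

Summary:
  λ = -5: algebraic multiplicity = 4, geometric multiplicity = 3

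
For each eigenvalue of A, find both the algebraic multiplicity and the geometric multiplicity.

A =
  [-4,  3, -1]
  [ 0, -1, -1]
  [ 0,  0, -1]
λ = -4: alg = 1, geom = 1; λ = -1: alg = 2, geom = 1

Step 1 — factor the characteristic polynomial to read off the algebraic multiplicities:
  χ_A(x) = (x + 1)^2*(x + 4)

Step 2 — compute geometric multiplicities via the rank-nullity identity g(λ) = n − rank(A − λI):
  rank(A − (-4)·I) = 2, so dim ker(A − (-4)·I) = n − 2 = 1
  rank(A − (-1)·I) = 2, so dim ker(A − (-1)·I) = n − 2 = 1

Summary:
  λ = -4: algebraic multiplicity = 1, geometric multiplicity = 1
  λ = -1: algebraic multiplicity = 2, geometric multiplicity = 1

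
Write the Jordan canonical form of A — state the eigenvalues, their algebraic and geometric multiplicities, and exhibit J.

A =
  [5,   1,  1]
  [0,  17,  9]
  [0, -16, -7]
J_3(5)

The characteristic polynomial is
  det(x·I − A) = x^3 - 15*x^2 + 75*x - 125 = (x - 5)^3

Eigenvalues and multiplicities (the geometric multiplicity of λ is n − rank(A − λI), which equals the number of Jordan blocks for λ):
  λ = 5: algebraic multiplicity = 3, geometric multiplicity = 1

Determining the block sizes for each eigenvalue:
  λ = 5: one block (gm = 1), so the single block has size am = 3 → block sizes [3]

Assembling the blocks gives a Jordan form
J =
  [5, 1, 0]
  [0, 5, 1]
  [0, 0, 5]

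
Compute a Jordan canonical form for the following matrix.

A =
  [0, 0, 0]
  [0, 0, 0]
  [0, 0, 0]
J_1(0) ⊕ J_1(0) ⊕ J_1(0)

The characteristic polynomial is
  det(x·I − A) = x^3

Eigenvalues and multiplicities (the geometric multiplicity of λ is n − rank(A − λI), which equals the number of Jordan blocks for λ):
  λ = 0: algebraic multiplicity = 3, geometric multiplicity = 3

Determining the block sizes for each eigenvalue:
  λ = 0: gm = am = 3, so every block has size 1 → block sizes [1, 1, 1]

Assembling the blocks gives a Jordan form
J =
  [0, 0, 0]
  [0, 0, 0]
  [0, 0, 0]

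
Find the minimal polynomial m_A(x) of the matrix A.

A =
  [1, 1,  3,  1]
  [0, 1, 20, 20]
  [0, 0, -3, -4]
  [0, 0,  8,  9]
x^3 - 7*x^2 + 11*x - 5

The characteristic polynomial is χ_A(x) = (x - 5)*(x - 1)^3, so the eigenvalues are known. The minimal polynomial is
  m_A(x) = Π_λ (x − λ)^{k_λ}
where k_λ is the size of the *largest* Jordan block for λ (equivalently, the smallest k with (A − λI)^k v = 0 for every generalised eigenvector v of λ).

  λ = 1: largest Jordan block has size 2, contributing (x − 1)^2
  λ = 5: largest Jordan block has size 1, contributing (x − 5)

So m_A(x) = (x - 5)*(x - 1)^2 = x^3 - 7*x^2 + 11*x - 5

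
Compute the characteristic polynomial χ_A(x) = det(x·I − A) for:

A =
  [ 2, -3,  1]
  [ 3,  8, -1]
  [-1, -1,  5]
x^3 - 15*x^2 + 75*x - 125

Expanding det(x·I − A) (e.g. by cofactor expansion or by noting that A is similar to its Jordan form J, which has the same characteristic polynomial as A) gives
  χ_A(x) = x^3 - 15*x^2 + 75*x - 125
which factors as (x - 5)^3. The eigenvalues (with algebraic multiplicities) are λ = 5 with multiplicity 3.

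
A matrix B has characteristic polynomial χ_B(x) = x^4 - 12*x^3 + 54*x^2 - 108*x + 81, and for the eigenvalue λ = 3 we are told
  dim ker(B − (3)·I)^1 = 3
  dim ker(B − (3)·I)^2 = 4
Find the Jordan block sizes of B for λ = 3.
Block sizes for λ = 3: [2, 1, 1]

From the dimensions of kernels of powers, the number of Jordan blocks of size at least j is d_j − d_{j−1} where d_j = dim ker(N^j) (with d_0 = 0). Computing the differences gives [3, 1].
The number of blocks of size exactly k is (#blocks of size ≥ k) − (#blocks of size ≥ k + 1), so the partition is: 2 block(s) of size 1, 1 block(s) of size 2.
In nonincreasing order the block sizes are [2, 1, 1].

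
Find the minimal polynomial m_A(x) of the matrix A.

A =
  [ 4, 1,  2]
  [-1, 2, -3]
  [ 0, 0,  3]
x^3 - 9*x^2 + 27*x - 27

The characteristic polynomial is χ_A(x) = (x - 3)^3, so the eigenvalues are known. The minimal polynomial is
  m_A(x) = Π_λ (x − λ)^{k_λ}
where k_λ is the size of the *largest* Jordan block for λ (equivalently, the smallest k with (A − λI)^k v = 0 for every generalised eigenvector v of λ).

  λ = 3: largest Jordan block has size 3, contributing (x − 3)^3

So m_A(x) = (x - 3)^3 = x^3 - 9*x^2 + 27*x - 27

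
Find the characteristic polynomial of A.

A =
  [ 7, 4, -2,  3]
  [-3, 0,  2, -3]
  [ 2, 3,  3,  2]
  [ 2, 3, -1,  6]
x^4 - 16*x^3 + 96*x^2 - 256*x + 256

Expanding det(x·I − A) (e.g. by cofactor expansion or by noting that A is similar to its Jordan form J, which has the same characteristic polynomial as A) gives
  χ_A(x) = x^4 - 16*x^3 + 96*x^2 - 256*x + 256
which factors as (x - 4)^4. The eigenvalues (with algebraic multiplicities) are λ = 4 with multiplicity 4.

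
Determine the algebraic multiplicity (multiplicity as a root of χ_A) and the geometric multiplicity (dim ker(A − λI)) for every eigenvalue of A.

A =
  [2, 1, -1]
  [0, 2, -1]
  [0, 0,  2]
λ = 2: alg = 3, geom = 1

Step 1 — factor the characteristic polynomial to read off the algebraic multiplicities:
  χ_A(x) = (x - 2)^3

Step 2 — compute geometric multiplicities via the rank-nullity identity g(λ) = n − rank(A − λI):
  rank(A − (2)·I) = 2, so dim ker(A − (2)·I) = n − 2 = 1

Summary:
  λ = 2: algebraic multiplicity = 3, geometric multiplicity = 1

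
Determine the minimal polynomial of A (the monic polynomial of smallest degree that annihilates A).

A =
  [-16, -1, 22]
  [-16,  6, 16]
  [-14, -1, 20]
x^3 - 10*x^2 + 12*x + 72

The characteristic polynomial is χ_A(x) = (x - 6)^2*(x + 2), so the eigenvalues are known. The minimal polynomial is
  m_A(x) = Π_λ (x − λ)^{k_λ}
where k_λ is the size of the *largest* Jordan block for λ (equivalently, the smallest k with (A − λI)^k v = 0 for every generalised eigenvector v of λ).

  λ = -2: largest Jordan block has size 1, contributing (x + 2)
  λ = 6: largest Jordan block has size 2, contributing (x − 6)^2

So m_A(x) = (x - 6)^2*(x + 2) = x^3 - 10*x^2 + 12*x + 72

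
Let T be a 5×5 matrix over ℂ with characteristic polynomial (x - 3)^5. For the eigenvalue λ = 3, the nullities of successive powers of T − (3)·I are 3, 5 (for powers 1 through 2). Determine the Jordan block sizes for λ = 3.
Block sizes for λ = 3: [2, 2, 1]

From the dimensions of kernels of powers, the number of Jordan blocks of size at least j is d_j − d_{j−1} where d_j = dim ker(N^j) (with d_0 = 0). Computing the differences gives [3, 2].
The number of blocks of size exactly k is (#blocks of size ≥ k) − (#blocks of size ≥ k + 1), so the partition is: 1 block(s) of size 1, 2 block(s) of size 2.
In nonincreasing order the block sizes are [2, 2, 1].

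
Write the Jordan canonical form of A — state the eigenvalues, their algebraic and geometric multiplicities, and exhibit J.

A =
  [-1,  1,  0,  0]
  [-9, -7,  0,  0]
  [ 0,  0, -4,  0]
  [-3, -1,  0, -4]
J_2(-4) ⊕ J_1(-4) ⊕ J_1(-4)

The characteristic polynomial is
  det(x·I − A) = x^4 + 16*x^3 + 96*x^2 + 256*x + 256 = (x + 4)^4

Eigenvalues and multiplicities (the geometric multiplicity of λ is n − rank(A − λI), which equals the number of Jordan blocks for λ):
  λ = -4: algebraic multiplicity = 4, geometric multiplicity = 3

Determining the block sizes for each eigenvalue:
  λ = -4: 3 blocks summing to 4 forces exactly one block of size 2 and the rest size 1 → block sizes [2, 1, 1]

Assembling the blocks gives a Jordan form
J =
  [-4,  1,  0,  0]
  [ 0, -4,  0,  0]
  [ 0,  0, -4,  0]
  [ 0,  0,  0, -4]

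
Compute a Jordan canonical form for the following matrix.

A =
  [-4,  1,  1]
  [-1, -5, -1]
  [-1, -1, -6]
J_3(-5)

The characteristic polynomial is
  det(x·I − A) = x^3 + 15*x^2 + 75*x + 125 = (x + 5)^3

Eigenvalues and multiplicities (the geometric multiplicity of λ is n − rank(A − λI), which equals the number of Jordan blocks for λ):
  λ = -5: algebraic multiplicity = 3, geometric multiplicity = 1

Determining the block sizes for each eigenvalue:
  λ = -5: one block (gm = 1), so the single block has size am = 3 → block sizes [3]

Assembling the blocks gives a Jordan form
J =
  [-5,  1,  0]
  [ 0, -5,  1]
  [ 0,  0, -5]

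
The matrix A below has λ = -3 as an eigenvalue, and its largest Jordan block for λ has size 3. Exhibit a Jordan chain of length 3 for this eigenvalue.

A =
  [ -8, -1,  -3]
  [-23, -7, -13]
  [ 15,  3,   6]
A Jordan chain for λ = -3 of length 3:
v_1 = (3, 12, -9)ᵀ
v_2 = (-5, -23, 15)ᵀ
v_3 = (1, 0, 0)ᵀ

Let N = A − (-3)·I. We want v_3 with N^3 v_3 = 0 but N^2 v_3 ≠ 0; then v_{j-1} := N · v_j for j = 3, …, 2.

Pick v_3 = (1, 0, 0)ᵀ.
Then v_2 = N · v_3 = (-5, -23, 15)ᵀ.
Then v_1 = N · v_2 = (3, 12, -9)ᵀ.

Sanity check: (A − (-3)·I) v_1 = (0, 0, 0)ᵀ = 0. ✓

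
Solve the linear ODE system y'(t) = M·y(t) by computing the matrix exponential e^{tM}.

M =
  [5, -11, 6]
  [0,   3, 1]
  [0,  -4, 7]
e^{tM} =
  [exp(5*t), -t^2*exp(5*t) - 11*t*exp(5*t), t^2*exp(5*t)/2 + 6*t*exp(5*t)]
  [0, -2*t*exp(5*t) + exp(5*t), t*exp(5*t)]
  [0, -4*t*exp(5*t), 2*t*exp(5*t) + exp(5*t)]

Strategy: write M = P · J · P⁻¹ where J is a Jordan canonical form, so e^{tM} = P · e^{tJ} · P⁻¹, and e^{tJ} can be computed block-by-block.

M has Jordan form
J =
  [5, 1, 0]
  [0, 5, 1]
  [0, 0, 5]
(up to reordering of blocks).

Per-block formulas:
  For a 3×3 Jordan block J_3(5): exp(t · J_3(5)) = e^(5t)·(I + t·N + (t^2/2)·N^2), where N is the 3×3 nilpotent shift.

After assembling e^{tJ} and conjugating by P, we get:

e^{tM} =
  [exp(5*t), -t^2*exp(5*t) - 11*t*exp(5*t), t^2*exp(5*t)/2 + 6*t*exp(5*t)]
  [0, -2*t*exp(5*t) + exp(5*t), t*exp(5*t)]
  [0, -4*t*exp(5*t), 2*t*exp(5*t) + exp(5*t)]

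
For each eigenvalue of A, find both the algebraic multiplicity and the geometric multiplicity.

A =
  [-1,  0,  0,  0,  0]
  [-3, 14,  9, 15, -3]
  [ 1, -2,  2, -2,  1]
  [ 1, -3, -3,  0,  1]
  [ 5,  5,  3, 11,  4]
λ = -1: alg = 1, geom = 1; λ = 5: alg = 4, geom = 2

Step 1 — factor the characteristic polynomial to read off the algebraic multiplicities:
  χ_A(x) = (x - 5)^4*(x + 1)

Step 2 — compute geometric multiplicities via the rank-nullity identity g(λ) = n − rank(A − λI):
  rank(A − (-1)·I) = 4, so dim ker(A − (-1)·I) = n − 4 = 1
  rank(A − (5)·I) = 3, so dim ker(A − (5)·I) = n − 3 = 2

Summary:
  λ = -1: algebraic multiplicity = 1, geometric multiplicity = 1
  λ = 5: algebraic multiplicity = 4, geometric multiplicity = 2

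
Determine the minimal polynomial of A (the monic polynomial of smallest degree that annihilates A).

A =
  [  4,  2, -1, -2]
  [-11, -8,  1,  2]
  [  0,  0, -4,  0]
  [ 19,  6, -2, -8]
x^3 + 12*x^2 + 48*x + 64

The characteristic polynomial is χ_A(x) = (x + 4)^4, so the eigenvalues are known. The minimal polynomial is
  m_A(x) = Π_λ (x − λ)^{k_λ}
where k_λ is the size of the *largest* Jordan block for λ (equivalently, the smallest k with (A − λI)^k v = 0 for every generalised eigenvector v of λ).

  λ = -4: largest Jordan block has size 3, contributing (x + 4)^3

So m_A(x) = (x + 4)^3 = x^3 + 12*x^2 + 48*x + 64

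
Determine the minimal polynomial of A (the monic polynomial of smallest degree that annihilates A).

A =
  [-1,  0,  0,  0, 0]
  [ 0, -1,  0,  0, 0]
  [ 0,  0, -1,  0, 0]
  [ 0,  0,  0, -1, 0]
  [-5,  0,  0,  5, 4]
x^2 - 3*x - 4

The characteristic polynomial is χ_A(x) = (x - 4)*(x + 1)^4, so the eigenvalues are known. The minimal polynomial is
  m_A(x) = Π_λ (x − λ)^{k_λ}
where k_λ is the size of the *largest* Jordan block for λ (equivalently, the smallest k with (A − λI)^k v = 0 for every generalised eigenvector v of λ).

  λ = -1: largest Jordan block has size 1, contributing (x + 1)
  λ = 4: largest Jordan block has size 1, contributing (x − 4)

So m_A(x) = (x - 4)*(x + 1) = x^2 - 3*x - 4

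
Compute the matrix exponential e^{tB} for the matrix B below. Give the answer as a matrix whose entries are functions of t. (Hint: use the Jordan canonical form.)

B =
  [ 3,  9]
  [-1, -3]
e^{tB} =
  [3*t + 1, 9*t]
  [-t, 1 - 3*t]

Strategy: write B = P · J · P⁻¹ where J is a Jordan canonical form, so e^{tB} = P · e^{tJ} · P⁻¹, and e^{tJ} can be computed block-by-block.

B has Jordan form
J =
  [0, 1]
  [0, 0]
(up to reordering of blocks).

Per-block formulas:
  For a 2×2 Jordan block J_2(0): exp(t · J_2(0)) = e^(0t)·(I + t·N), where N is the 2×2 nilpotent shift.

After assembling e^{tJ} and conjugating by P, we get:

e^{tB} =
  [3*t + 1, 9*t]
  [-t, 1 - 3*t]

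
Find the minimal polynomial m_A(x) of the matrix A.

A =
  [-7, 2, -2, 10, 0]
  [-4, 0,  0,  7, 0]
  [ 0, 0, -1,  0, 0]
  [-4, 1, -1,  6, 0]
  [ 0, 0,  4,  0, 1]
x^4 + 2*x^3 - 2*x - 1

The characteristic polynomial is χ_A(x) = (x - 1)^2*(x + 1)^3, so the eigenvalues are known. The minimal polynomial is
  m_A(x) = Π_λ (x − λ)^{k_λ}
where k_λ is the size of the *largest* Jordan block for λ (equivalently, the smallest k with (A − λI)^k v = 0 for every generalised eigenvector v of λ).

  λ = -1: largest Jordan block has size 3, contributing (x + 1)^3
  λ = 1: largest Jordan block has size 1, contributing (x − 1)

So m_A(x) = (x - 1)*(x + 1)^3 = x^4 + 2*x^3 - 2*x - 1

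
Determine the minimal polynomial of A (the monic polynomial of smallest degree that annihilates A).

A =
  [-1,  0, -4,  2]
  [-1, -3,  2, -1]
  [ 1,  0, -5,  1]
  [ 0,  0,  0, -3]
x^2 + 6*x + 9

The characteristic polynomial is χ_A(x) = (x + 3)^4, so the eigenvalues are known. The minimal polynomial is
  m_A(x) = Π_λ (x − λ)^{k_λ}
where k_λ is the size of the *largest* Jordan block for λ (equivalently, the smallest k with (A − λI)^k v = 0 for every generalised eigenvector v of λ).

  λ = -3: largest Jordan block has size 2, contributing (x + 3)^2

So m_A(x) = (x + 3)^2 = x^2 + 6*x + 9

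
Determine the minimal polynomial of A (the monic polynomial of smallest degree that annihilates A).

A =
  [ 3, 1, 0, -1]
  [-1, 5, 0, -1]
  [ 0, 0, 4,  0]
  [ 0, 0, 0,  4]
x^2 - 8*x + 16

The characteristic polynomial is χ_A(x) = (x - 4)^4, so the eigenvalues are known. The minimal polynomial is
  m_A(x) = Π_λ (x − λ)^{k_λ}
where k_λ is the size of the *largest* Jordan block for λ (equivalently, the smallest k with (A − λI)^k v = 0 for every generalised eigenvector v of λ).

  λ = 4: largest Jordan block has size 2, contributing (x − 4)^2

So m_A(x) = (x - 4)^2 = x^2 - 8*x + 16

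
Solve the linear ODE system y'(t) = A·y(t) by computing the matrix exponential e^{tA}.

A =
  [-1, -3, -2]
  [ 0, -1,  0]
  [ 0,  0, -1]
e^{tA} =
  [exp(-t), -3*t*exp(-t), -2*t*exp(-t)]
  [0, exp(-t), 0]
  [0, 0, exp(-t)]

Strategy: write A = P · J · P⁻¹ where J is a Jordan canonical form, so e^{tA} = P · e^{tJ} · P⁻¹, and e^{tJ} can be computed block-by-block.

A has Jordan form
J =
  [-1,  1,  0]
  [ 0, -1,  0]
  [ 0,  0, -1]
(up to reordering of blocks).

Per-block formulas:
  For a 1×1 block at λ = -1: exp(t · [-1]) = [e^(-1t)].
  For a 2×2 Jordan block J_2(-1): exp(t · J_2(-1)) = e^(-1t)·(I + t·N), where N is the 2×2 nilpotent shift.

After assembling e^{tJ} and conjugating by P, we get:

e^{tA} =
  [exp(-t), -3*t*exp(-t), -2*t*exp(-t)]
  [0, exp(-t), 0]
  [0, 0, exp(-t)]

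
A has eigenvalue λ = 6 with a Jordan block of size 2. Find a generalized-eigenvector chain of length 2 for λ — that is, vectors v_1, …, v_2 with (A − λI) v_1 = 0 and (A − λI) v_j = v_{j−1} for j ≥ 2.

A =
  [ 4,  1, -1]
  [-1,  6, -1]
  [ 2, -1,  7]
A Jordan chain for λ = 6 of length 2:
v_1 = (-1, -1, 1)ᵀ
v_2 = (1, 1, 0)ᵀ

Let N = A − (6)·I. We want v_2 with N^2 v_2 = 0 but N^1 v_2 ≠ 0; then v_{j-1} := N · v_j for j = 2, …, 2.

Pick v_2 = (1, 1, 0)ᵀ.
Then v_1 = N · v_2 = (-1, -1, 1)ᵀ.

Sanity check: (A − (6)·I) v_1 = (0, 0, 0)ᵀ = 0. ✓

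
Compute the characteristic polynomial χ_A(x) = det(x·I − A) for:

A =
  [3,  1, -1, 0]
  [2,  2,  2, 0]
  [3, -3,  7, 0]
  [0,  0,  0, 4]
x^4 - 16*x^3 + 96*x^2 - 256*x + 256

Expanding det(x·I − A) (e.g. by cofactor expansion or by noting that A is similar to its Jordan form J, which has the same characteristic polynomial as A) gives
  χ_A(x) = x^4 - 16*x^3 + 96*x^2 - 256*x + 256
which factors as (x - 4)^4. The eigenvalues (with algebraic multiplicities) are λ = 4 with multiplicity 4.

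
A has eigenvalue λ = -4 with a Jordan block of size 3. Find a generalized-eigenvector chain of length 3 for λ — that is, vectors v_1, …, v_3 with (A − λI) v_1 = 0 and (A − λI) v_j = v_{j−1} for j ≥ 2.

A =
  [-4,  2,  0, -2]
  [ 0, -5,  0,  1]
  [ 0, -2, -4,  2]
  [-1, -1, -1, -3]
A Jordan chain for λ = -4 of length 3:
v_1 = (2, -1, -2, -1)ᵀ
v_2 = (0, 0, 0, -1)ᵀ
v_3 = (1, 0, 0, 0)ᵀ

Let N = A − (-4)·I. We want v_3 with N^3 v_3 = 0 but N^2 v_3 ≠ 0; then v_{j-1} := N · v_j for j = 3, …, 2.

Pick v_3 = (1, 0, 0, 0)ᵀ.
Then v_2 = N · v_3 = (0, 0, 0, -1)ᵀ.
Then v_1 = N · v_2 = (2, -1, -2, -1)ᵀ.

Sanity check: (A − (-4)·I) v_1 = (0, 0, 0, 0)ᵀ = 0. ✓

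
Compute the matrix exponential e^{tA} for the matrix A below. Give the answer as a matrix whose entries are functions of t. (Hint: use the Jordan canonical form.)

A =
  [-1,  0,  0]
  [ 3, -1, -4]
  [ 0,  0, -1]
e^{tA} =
  [exp(-t), 0, 0]
  [3*t*exp(-t), exp(-t), -4*t*exp(-t)]
  [0, 0, exp(-t)]

Strategy: write A = P · J · P⁻¹ where J is a Jordan canonical form, so e^{tA} = P · e^{tJ} · P⁻¹, and e^{tJ} can be computed block-by-block.

A has Jordan form
J =
  [-1,  1,  0]
  [ 0, -1,  0]
  [ 0,  0, -1]
(up to reordering of blocks).

Per-block formulas:
  For a 2×2 Jordan block J_2(-1): exp(t · J_2(-1)) = e^(-1t)·(I + t·N), where N is the 2×2 nilpotent shift.
  For a 1×1 block at λ = -1: exp(t · [-1]) = [e^(-1t)].

After assembling e^{tJ} and conjugating by P, we get:

e^{tA} =
  [exp(-t), 0, 0]
  [3*t*exp(-t), exp(-t), -4*t*exp(-t)]
  [0, 0, exp(-t)]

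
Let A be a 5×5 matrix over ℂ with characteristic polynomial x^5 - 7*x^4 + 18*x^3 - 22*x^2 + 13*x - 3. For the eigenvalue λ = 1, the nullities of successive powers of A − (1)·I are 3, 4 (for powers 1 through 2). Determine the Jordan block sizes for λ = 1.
Block sizes for λ = 1: [2, 1, 1]

From the dimensions of kernels of powers, the number of Jordan blocks of size at least j is d_j − d_{j−1} where d_j = dim ker(N^j) (with d_0 = 0). Computing the differences gives [3, 1].
The number of blocks of size exactly k is (#blocks of size ≥ k) − (#blocks of size ≥ k + 1), so the partition is: 2 block(s) of size 1, 1 block(s) of size 2.
In nonincreasing order the block sizes are [2, 1, 1].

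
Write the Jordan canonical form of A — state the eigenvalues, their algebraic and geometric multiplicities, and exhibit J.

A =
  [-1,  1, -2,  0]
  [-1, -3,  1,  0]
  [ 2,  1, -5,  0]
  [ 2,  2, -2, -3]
J_3(-3) ⊕ J_1(-3)

The characteristic polynomial is
  det(x·I − A) = x^4 + 12*x^3 + 54*x^2 + 108*x + 81 = (x + 3)^4

Eigenvalues and multiplicities (the geometric multiplicity of λ is n − rank(A − λI), which equals the number of Jordan blocks for λ):
  λ = -3: algebraic multiplicity = 4, geometric multiplicity = 2

Determining the block sizes for each eigenvalue:
  λ = -3: with am = 4 and gm = 2, the partition is not yet determined (e.g. several partitions of 4 into 2 parts exist). Let N = A − (-3)·I. Computing rank(N^1) = 2, rank(N^2) = 1, rank(N^3) = 0; the number of blocks of size ≥ j is rank(N^{j−1}) − rank(N^j), giving [2, 1, 1]. So we have 1 block(s) of size 3, 1 block(s) of size 1 → block sizes [3, 1]

Assembling the blocks gives a Jordan form
J =
  [-3,  1,  0,  0]
  [ 0, -3,  1,  0]
  [ 0,  0, -3,  0]
  [ 0,  0,  0, -3]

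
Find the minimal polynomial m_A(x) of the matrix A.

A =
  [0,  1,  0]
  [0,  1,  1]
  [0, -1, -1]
x^3

The characteristic polynomial is χ_A(x) = x^3, so the eigenvalues are known. The minimal polynomial is
  m_A(x) = Π_λ (x − λ)^{k_λ}
where k_λ is the size of the *largest* Jordan block for λ (equivalently, the smallest k with (A − λI)^k v = 0 for every generalised eigenvector v of λ).

  λ = 0: largest Jordan block has size 3, contributing (x − 0)^3

So m_A(x) = x^3 = x^3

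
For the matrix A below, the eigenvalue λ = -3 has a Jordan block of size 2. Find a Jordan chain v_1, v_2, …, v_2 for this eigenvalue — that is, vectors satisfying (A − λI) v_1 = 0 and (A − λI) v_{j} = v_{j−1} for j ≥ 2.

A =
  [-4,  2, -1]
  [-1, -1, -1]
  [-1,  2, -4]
A Jordan chain for λ = -3 of length 2:
v_1 = (-1, -1, -1)ᵀ
v_2 = (1, 0, 0)ᵀ

Let N = A − (-3)·I. We want v_2 with N^2 v_2 = 0 but N^1 v_2 ≠ 0; then v_{j-1} := N · v_j for j = 2, …, 2.

Pick v_2 = (1, 0, 0)ᵀ.
Then v_1 = N · v_2 = (-1, -1, -1)ᵀ.

Sanity check: (A − (-3)·I) v_1 = (0, 0, 0)ᵀ = 0. ✓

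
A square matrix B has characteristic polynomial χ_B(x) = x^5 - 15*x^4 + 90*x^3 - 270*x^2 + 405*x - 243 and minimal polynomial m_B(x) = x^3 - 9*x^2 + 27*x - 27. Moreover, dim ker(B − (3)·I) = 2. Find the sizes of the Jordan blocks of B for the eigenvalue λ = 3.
Block sizes for λ = 3: [3, 2]

Step 1 — from the characteristic polynomial, algebraic multiplicity of λ = 3 is 5. From dim ker(B − (3)·I) = 2, there are exactly 2 Jordan blocks for λ = 3.
Step 2 — from the minimal polynomial, the factor (x − 3)^3 tells us the largest block for λ = 3 has size 3.
Step 3 — with total size 5, 2 blocks, and largest block 3, the block sizes (in nonincreasing order) are [3, 2].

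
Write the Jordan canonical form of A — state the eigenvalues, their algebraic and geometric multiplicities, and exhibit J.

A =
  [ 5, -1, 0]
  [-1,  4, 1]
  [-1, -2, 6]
J_3(5)

The characteristic polynomial is
  det(x·I − A) = x^3 - 15*x^2 + 75*x - 125 = (x - 5)^3

Eigenvalues and multiplicities (the geometric multiplicity of λ is n − rank(A − λI), which equals the number of Jordan blocks for λ):
  λ = 5: algebraic multiplicity = 3, geometric multiplicity = 1

Determining the block sizes for each eigenvalue:
  λ = 5: one block (gm = 1), so the single block has size am = 3 → block sizes [3]

Assembling the blocks gives a Jordan form
J =
  [5, 1, 0]
  [0, 5, 1]
  [0, 0, 5]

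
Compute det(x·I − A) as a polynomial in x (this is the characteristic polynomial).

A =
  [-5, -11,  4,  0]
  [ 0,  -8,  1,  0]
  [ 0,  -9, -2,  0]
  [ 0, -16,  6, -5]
x^4 + 20*x^3 + 150*x^2 + 500*x + 625

Expanding det(x·I − A) (e.g. by cofactor expansion or by noting that A is similar to its Jordan form J, which has the same characteristic polynomial as A) gives
  χ_A(x) = x^4 + 20*x^3 + 150*x^2 + 500*x + 625
which factors as (x + 5)^4. The eigenvalues (with algebraic multiplicities) are λ = -5 with multiplicity 4.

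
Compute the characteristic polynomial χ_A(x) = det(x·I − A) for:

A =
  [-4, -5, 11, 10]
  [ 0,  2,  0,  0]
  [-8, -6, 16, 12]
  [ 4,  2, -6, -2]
x^4 - 12*x^3 + 52*x^2 - 96*x + 64

Expanding det(x·I − A) (e.g. by cofactor expansion or by noting that A is similar to its Jordan form J, which has the same characteristic polynomial as A) gives
  χ_A(x) = x^4 - 12*x^3 + 52*x^2 - 96*x + 64
which factors as (x - 4)^2*(x - 2)^2. The eigenvalues (with algebraic multiplicities) are λ = 2 with multiplicity 2, λ = 4 with multiplicity 2.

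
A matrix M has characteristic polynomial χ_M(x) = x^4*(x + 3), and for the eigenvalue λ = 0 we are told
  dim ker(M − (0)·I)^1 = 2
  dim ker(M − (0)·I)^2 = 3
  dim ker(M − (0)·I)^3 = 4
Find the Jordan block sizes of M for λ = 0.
Block sizes for λ = 0: [3, 1]

From the dimensions of kernels of powers, the number of Jordan blocks of size at least j is d_j − d_{j−1} where d_j = dim ker(N^j) (with d_0 = 0). Computing the differences gives [2, 1, 1].
The number of blocks of size exactly k is (#blocks of size ≥ k) − (#blocks of size ≥ k + 1), so the partition is: 1 block(s) of size 1, 1 block(s) of size 3.
In nonincreasing order the block sizes are [3, 1].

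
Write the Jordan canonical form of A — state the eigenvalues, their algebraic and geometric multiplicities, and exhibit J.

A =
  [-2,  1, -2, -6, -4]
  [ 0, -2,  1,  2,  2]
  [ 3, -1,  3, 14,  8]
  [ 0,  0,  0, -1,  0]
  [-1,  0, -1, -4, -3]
J_3(-1) ⊕ J_1(-1) ⊕ J_1(-1)

The characteristic polynomial is
  det(x·I − A) = x^5 + 5*x^4 + 10*x^3 + 10*x^2 + 5*x + 1 = (x + 1)^5

Eigenvalues and multiplicities (the geometric multiplicity of λ is n − rank(A − λI), which equals the number of Jordan blocks for λ):
  λ = -1: algebraic multiplicity = 5, geometric multiplicity = 3

Determining the block sizes for each eigenvalue:
  λ = -1: with am = 5 and gm = 3, the partition is not yet determined (e.g. several partitions of 5 into 3 parts exist). Let N = A − (-1)·I. Computing rank(N^1) = 2, rank(N^2) = 1, rank(N^3) = 0; the number of blocks of size ≥ j is rank(N^{j−1}) − rank(N^j), giving [3, 1, 1]. So we have 1 block(s) of size 3, 2 block(s) of size 1 → block sizes [3, 1, 1]

Assembling the blocks gives a Jordan form
J =
  [-1,  1,  0,  0,  0]
  [ 0, -1,  1,  0,  0]
  [ 0,  0, -1,  0,  0]
  [ 0,  0,  0, -1,  0]
  [ 0,  0,  0,  0, -1]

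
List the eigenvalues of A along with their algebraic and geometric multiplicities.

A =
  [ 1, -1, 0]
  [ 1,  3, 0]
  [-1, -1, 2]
λ = 2: alg = 3, geom = 2

Step 1 — factor the characteristic polynomial to read off the algebraic multiplicities:
  χ_A(x) = (x - 2)^3

Step 2 — compute geometric multiplicities via the rank-nullity identity g(λ) = n − rank(A − λI):
  rank(A − (2)·I) = 1, so dim ker(A − (2)·I) = n − 1 = 2

Summary:
  λ = 2: algebraic multiplicity = 3, geometric multiplicity = 2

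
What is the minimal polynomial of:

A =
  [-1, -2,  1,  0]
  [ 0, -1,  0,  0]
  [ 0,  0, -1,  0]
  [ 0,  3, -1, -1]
x^2 + 2*x + 1

The characteristic polynomial is χ_A(x) = (x + 1)^4, so the eigenvalues are known. The minimal polynomial is
  m_A(x) = Π_λ (x − λ)^{k_λ}
where k_λ is the size of the *largest* Jordan block for λ (equivalently, the smallest k with (A − λI)^k v = 0 for every generalised eigenvector v of λ).

  λ = -1: largest Jordan block has size 2, contributing (x + 1)^2

So m_A(x) = (x + 1)^2 = x^2 + 2*x + 1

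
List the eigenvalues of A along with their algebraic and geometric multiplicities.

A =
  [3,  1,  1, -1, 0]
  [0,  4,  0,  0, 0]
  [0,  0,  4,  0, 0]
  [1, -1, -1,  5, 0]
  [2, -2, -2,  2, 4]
λ = 4: alg = 5, geom = 4

Step 1 — factor the characteristic polynomial to read off the algebraic multiplicities:
  χ_A(x) = (x - 4)^5

Step 2 — compute geometric multiplicities via the rank-nullity identity g(λ) = n − rank(A − λI):
  rank(A − (4)·I) = 1, so dim ker(A − (4)·I) = n − 1 = 4

Summary:
  λ = 4: algebraic multiplicity = 5, geometric multiplicity = 4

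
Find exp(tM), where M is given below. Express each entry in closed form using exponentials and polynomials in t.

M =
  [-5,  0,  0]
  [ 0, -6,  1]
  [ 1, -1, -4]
e^{tM} =
  [exp(-5*t), 0, 0]
  [t^2*exp(-5*t)/2, -t*exp(-5*t) + exp(-5*t), t*exp(-5*t)]
  [t^2*exp(-5*t)/2 + t*exp(-5*t), -t*exp(-5*t), t*exp(-5*t) + exp(-5*t)]

Strategy: write M = P · J · P⁻¹ where J is a Jordan canonical form, so e^{tM} = P · e^{tJ} · P⁻¹, and e^{tJ} can be computed block-by-block.

M has Jordan form
J =
  [-5,  1,  0]
  [ 0, -5,  1]
  [ 0,  0, -5]
(up to reordering of blocks).

Per-block formulas:
  For a 3×3 Jordan block J_3(-5): exp(t · J_3(-5)) = e^(-5t)·(I + t·N + (t^2/2)·N^2), where N is the 3×3 nilpotent shift.

After assembling e^{tJ} and conjugating by P, we get:

e^{tM} =
  [exp(-5*t), 0, 0]
  [t^2*exp(-5*t)/2, -t*exp(-5*t) + exp(-5*t), t*exp(-5*t)]
  [t^2*exp(-5*t)/2 + t*exp(-5*t), -t*exp(-5*t), t*exp(-5*t) + exp(-5*t)]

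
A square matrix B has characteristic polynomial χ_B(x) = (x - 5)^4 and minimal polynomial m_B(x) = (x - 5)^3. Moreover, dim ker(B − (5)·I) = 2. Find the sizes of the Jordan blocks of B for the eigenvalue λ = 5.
Block sizes for λ = 5: [3, 1]

Step 1 — from the characteristic polynomial, algebraic multiplicity of λ = 5 is 4. From dim ker(B − (5)·I) = 2, there are exactly 2 Jordan blocks for λ = 5.
Step 2 — from the minimal polynomial, the factor (x − 5)^3 tells us the largest block for λ = 5 has size 3.
Step 3 — with total size 4, 2 blocks, and largest block 3, the block sizes (in nonincreasing order) are [3, 1].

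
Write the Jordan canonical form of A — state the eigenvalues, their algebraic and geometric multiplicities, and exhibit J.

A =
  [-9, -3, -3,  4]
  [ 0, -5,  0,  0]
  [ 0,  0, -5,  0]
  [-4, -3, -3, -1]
J_2(-5) ⊕ J_1(-5) ⊕ J_1(-5)

The characteristic polynomial is
  det(x·I − A) = x^4 + 20*x^3 + 150*x^2 + 500*x + 625 = (x + 5)^4

Eigenvalues and multiplicities (the geometric multiplicity of λ is n − rank(A − λI), which equals the number of Jordan blocks for λ):
  λ = -5: algebraic multiplicity = 4, geometric multiplicity = 3

Determining the block sizes for each eigenvalue:
  λ = -5: 3 blocks summing to 4 forces exactly one block of size 2 and the rest size 1 → block sizes [2, 1, 1]

Assembling the blocks gives a Jordan form
J =
  [-5,  1,  0,  0]
  [ 0, -5,  0,  0]
  [ 0,  0, -5,  0]
  [ 0,  0,  0, -5]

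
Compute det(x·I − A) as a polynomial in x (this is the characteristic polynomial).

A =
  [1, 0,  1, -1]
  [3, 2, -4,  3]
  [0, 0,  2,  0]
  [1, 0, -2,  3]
x^4 - 8*x^3 + 24*x^2 - 32*x + 16

Expanding det(x·I − A) (e.g. by cofactor expansion or by noting that A is similar to its Jordan form J, which has the same characteristic polynomial as A) gives
  χ_A(x) = x^4 - 8*x^3 + 24*x^2 - 32*x + 16
which factors as (x - 2)^4. The eigenvalues (with algebraic multiplicities) are λ = 2 with multiplicity 4.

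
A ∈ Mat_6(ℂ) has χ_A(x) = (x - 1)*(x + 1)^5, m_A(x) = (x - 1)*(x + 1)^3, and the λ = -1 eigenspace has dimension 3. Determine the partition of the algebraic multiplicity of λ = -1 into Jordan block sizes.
Block sizes for λ = -1: [3, 1, 1]

Step 1 — from the characteristic polynomial, algebraic multiplicity of λ = -1 is 5. From dim ker(A − (-1)·I) = 3, there are exactly 3 Jordan blocks for λ = -1.
Step 2 — from the minimal polynomial, the factor (x + 1)^3 tells us the largest block for λ = -1 has size 3.
Step 3 — with total size 5, 3 blocks, and largest block 3, the block sizes (in nonincreasing order) are [3, 1, 1].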